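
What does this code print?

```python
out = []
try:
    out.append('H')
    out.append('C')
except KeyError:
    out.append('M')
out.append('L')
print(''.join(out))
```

Execution trace: 'H' (try body) → 'C' (try body, no exception) → 'L' (after the try/except). Output: HCL

Answer: HCL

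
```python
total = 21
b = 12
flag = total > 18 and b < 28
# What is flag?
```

Trace:
`total = 21` → total = 21
`b = 12` → b = 12
`flag = total > 18 and b < 28` → flag = True
So flag = True

Answer: True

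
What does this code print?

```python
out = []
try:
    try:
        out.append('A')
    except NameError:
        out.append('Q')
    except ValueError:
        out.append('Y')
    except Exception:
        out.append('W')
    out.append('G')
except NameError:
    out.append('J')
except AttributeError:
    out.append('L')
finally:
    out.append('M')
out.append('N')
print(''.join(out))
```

Execution trace: 'A' (inner try body, no exception) → 'G' (try body, no exception) → 'M' (finally) → 'N' (after the try/except). Output: AGMN

Answer: AGMN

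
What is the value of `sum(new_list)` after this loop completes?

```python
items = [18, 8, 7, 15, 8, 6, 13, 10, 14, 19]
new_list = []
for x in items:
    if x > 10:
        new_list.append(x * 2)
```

Sum of doubled values > 10
`new_list` takes the values: [] → [36] → [36, 30] → [36, 30, 26] → [36, 30, 26, 28] → [36, 30, 26, 28, 38]
So `sum(new_list)` = 158

Answer: 158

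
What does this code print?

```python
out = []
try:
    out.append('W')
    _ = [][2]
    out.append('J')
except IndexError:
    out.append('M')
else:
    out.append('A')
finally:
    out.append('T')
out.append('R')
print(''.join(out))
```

Execution trace: 'W' (try body) → 'M' (except IndexError) → 'T' (finally) → 'R' (after the try/except). Output: WMTR

Answer: WMTR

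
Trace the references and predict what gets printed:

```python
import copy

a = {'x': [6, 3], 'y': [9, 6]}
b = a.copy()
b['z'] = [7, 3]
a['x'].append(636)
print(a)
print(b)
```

Key concept: shallow copy of dict with mutable values.
Step by step:
`a = {'x': [6, 3], 'y': [9, 6]}` → a = {'x': [6, 3], 'y': [9, 6]}
`b = a.copy()` → b = {'x': [6, 3], 'y': [9, 6]}
`b['z'] = [7, 3]` → b = {'x': [6, 3], 'y': [9, 6], 'z': [7, 3]}
`a['x'].append(636)` → a = {'x': [6, 3, 636], 'y': [9, 6]}; b = {'x': [6, 3, 636], 'y': [9, 6], 'z': [7, 3]}
`print(a)` → prints {'x': [6, 3, 636], 'y': [9, 6]}
`print(b)` → prints {'x': [6, 3, 636], 'y': [9, 6], 'z': [7, 3]}

Answer:
{'x': [6, 3, 636], 'y': [9, 6]}
{'x': [6, 3, 636], 'y': [9, 6], 'z': [7, 3]}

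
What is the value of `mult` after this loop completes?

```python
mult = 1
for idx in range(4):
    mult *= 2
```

2^4 = 16
`mult` takes the values: 1 → 2 → 4 → 8 → 16

Answer: 16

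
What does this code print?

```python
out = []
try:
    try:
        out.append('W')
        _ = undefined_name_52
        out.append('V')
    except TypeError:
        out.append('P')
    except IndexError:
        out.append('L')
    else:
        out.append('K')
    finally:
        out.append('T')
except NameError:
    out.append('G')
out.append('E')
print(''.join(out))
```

Execution trace: 'W' (try body) → 'T' (finally) → 'G' (outer except NameError) → 'E' (after the try/except). Output: WTGE

Answer: WTGE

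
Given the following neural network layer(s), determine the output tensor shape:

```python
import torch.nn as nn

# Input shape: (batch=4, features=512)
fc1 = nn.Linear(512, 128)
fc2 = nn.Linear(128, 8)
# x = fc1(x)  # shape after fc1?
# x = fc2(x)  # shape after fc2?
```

Input: (4, 512) -> after fc1: (4, 128) -> Output: (4, 8)

Answer: (4, 8)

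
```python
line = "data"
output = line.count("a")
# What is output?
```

Trace:
`line = "data"` → line = 'data'
`output = line.count("a")` → output = 2
So output = 2

Answer: 2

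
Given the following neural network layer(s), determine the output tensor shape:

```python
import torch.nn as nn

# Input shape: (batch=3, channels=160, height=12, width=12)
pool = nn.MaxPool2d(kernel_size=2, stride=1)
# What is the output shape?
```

Input: (3, 160, 12, 12) -> Output: (3, 160, 11, 11)

Answer: (3, 160, 11, 11)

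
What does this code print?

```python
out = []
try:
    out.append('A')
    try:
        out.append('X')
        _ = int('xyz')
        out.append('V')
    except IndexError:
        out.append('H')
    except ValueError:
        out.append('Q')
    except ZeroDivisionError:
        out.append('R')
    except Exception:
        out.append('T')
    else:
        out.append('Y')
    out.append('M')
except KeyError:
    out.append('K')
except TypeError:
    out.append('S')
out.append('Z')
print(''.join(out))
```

Execution trace: 'A' (try body) → 'X' (inner try body) → 'Q' (inner except ValueError) → 'M' (try body, no exception) → 'Z' (after the try/except). Output: AXQMZ

Answer: AXQMZ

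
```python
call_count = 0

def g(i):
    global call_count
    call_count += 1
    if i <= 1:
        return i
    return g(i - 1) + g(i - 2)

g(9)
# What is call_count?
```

Calls(i) = 1 + Calls(i-1) + Calls(i-2); Calls(0)=Calls(1)=1. For i=9 this gives 109.

Answer: 109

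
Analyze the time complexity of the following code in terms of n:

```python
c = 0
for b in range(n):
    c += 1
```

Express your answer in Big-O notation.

Each loop level contributes: n. Multiplying the contributions gives O(n).

Answer: O(n)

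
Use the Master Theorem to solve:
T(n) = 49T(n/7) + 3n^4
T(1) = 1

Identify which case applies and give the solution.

a=49, b=7, f(n)=3n^4. log_7(49) = 2. Since c=4 > 2 and the regularity condition holds (49(n/7)^4 = (49/7^4)n^4 with 49/7^4 < 1), Case 3 applies: T(n) = Θ(f(n)) = O(n^4).

Answer: O(n^4) - Case 3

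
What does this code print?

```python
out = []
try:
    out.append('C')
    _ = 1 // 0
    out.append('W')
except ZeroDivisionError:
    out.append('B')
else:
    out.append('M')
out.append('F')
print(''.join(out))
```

Execution trace: 'C' (try body) → 'B' (except ZeroDivisionError) → 'F' (after the try/except). Output: CBF

Answer: CBF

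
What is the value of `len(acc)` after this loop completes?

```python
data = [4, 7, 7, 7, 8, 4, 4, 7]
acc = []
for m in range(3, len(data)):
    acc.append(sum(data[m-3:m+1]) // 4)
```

Number of 4-element averages
`acc` takes the values: [] → [6] → [6, 7] → [6, 7, 6] → [6, 7, 6, 5] → [6, 7, 6, 5, 5]
So `len(acc)` = 5

Answer: 5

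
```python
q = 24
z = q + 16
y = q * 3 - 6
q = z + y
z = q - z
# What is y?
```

Trace:
`q = 24` → q = 24
`z = q + 16` → z = 40
`y = q * 3 - 6` → y = 66
`q = z + y` → q = 106
`z = q - z` → z = 66
So y = 66

Answer: 66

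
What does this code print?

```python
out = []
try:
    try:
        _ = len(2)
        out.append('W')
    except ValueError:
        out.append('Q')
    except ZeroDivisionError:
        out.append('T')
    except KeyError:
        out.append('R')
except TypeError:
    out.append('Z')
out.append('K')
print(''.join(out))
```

Execution trace: 'Z' (outer except TypeError) → 'K' (after the try/except). Output: ZK

Answer: ZK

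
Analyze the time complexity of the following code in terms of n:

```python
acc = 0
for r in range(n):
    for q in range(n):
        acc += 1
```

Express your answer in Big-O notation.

Each loop level contributes: n × n. Multiplying the contributions gives O(n^2).

Answer: O(n^2)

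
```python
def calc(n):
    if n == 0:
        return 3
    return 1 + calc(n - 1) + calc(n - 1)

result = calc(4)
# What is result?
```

calc(n) = 1 + 2·calc(n-1), calc(0)=3. Closed form: (3+1)·2^4 - 1 = 63.

Answer: 63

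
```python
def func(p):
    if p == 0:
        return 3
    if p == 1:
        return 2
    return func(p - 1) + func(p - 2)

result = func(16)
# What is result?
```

Build up from base cases: func(0)=3, func(1)=2, func(2)=5, func(3)=7, func(4)=12, func(5)=19, func(6)=31, ..., func(16)=3804

Answer: 3804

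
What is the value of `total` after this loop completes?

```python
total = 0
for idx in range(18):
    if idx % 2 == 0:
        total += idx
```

Sum of even numbers 0 to 17
`total` takes the values: 0 → 2 → 6 → 12 → 20 → 30 → 42 → 56 → 72

Answer: 72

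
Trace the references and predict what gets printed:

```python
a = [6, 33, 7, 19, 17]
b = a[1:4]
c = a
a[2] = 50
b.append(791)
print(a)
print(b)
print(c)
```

Key concept: slice vs alias.
Step by step:
`a = [6, 33, 7, 19, 17]` → a = [6, 33, 7, 19, 17]
`b = a[1:4]` → b = [33, 7, 19]
`c = a` → c = [6, 33, 7, 19, 17] (same object as a)
`a[2] = 50` → a = [6, 33, 50, 19, 17] (same object as c); c = [6, 33, 50, 19, 17] (same object as a)
`b.append(791)` → b = [33, 7, 19, 791]
`print(a)` → prints [6, 33, 50, 19, 17]
`print(b)` → prints [33, 7, 19, 791]
`print(c)` → prints [6, 33, 50, 19, 17]

Answer:
[6, 33, 50, 19, 17]
[33, 7, 19, 791]
[6, 33, 50, 19, 17]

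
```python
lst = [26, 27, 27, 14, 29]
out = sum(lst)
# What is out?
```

Trace:
`lst = [26, 27, 27, 14, 29]` → lst = [26, 27, 27, 14, 29]
`out = sum(lst)` → out = 123
So out = 123

Answer: 123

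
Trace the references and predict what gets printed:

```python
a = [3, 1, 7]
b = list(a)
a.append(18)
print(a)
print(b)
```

Key concept: list() constructor creates copy.
Step by step:
`a = [3, 1, 7]` → a = [3, 1, 7]
`b = list(a)` → b = [3, 1, 7]
`a.append(18)` → a = [3, 1, 7, 18]
`print(a)` → prints [3, 1, 7, 18]
`print(b)` → prints [3, 1, 7]

Answer:
[3, 1, 7, 18]
[3, 1, 7]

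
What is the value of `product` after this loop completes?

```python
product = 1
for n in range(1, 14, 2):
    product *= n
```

Product of 1, 3, 5, ... up to 13
`product` takes the values: 1 → 3 → 15 → 105 → 945 → 10395 → 135135

Answer: 135135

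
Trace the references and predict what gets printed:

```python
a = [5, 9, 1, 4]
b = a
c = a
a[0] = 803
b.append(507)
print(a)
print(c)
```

Key concept: multiple aliases.
Step by step:
`a = [5, 9, 1, 4]` → a = [5, 9, 1, 4]
`b = a` → b = [5, 9, 1, 4] (same object as a)
`c = a` → c = [5, 9, 1, 4] (same object as a, b)
`a[0] = 803` → a = [803, 9, 1, 4] (same object as b, c); b = [803, 9, 1, 4] (same object as a, c); c = [803, 9, 1, 4] (same object as a, b)
`b.append(507)` → a = [803, 9, 1, 4, 507] (same object as b, c); b = [803, 9, 1, 4, 507] (same object as a, c); c = [803, 9, 1, 4, 507] (same object as a, b)
`print(a)` → prints [803, 9, 1, 4, 507]
`print(c)` → prints [803, 9, 1, 4, 507]

Answer:
[803, 9, 1, 4, 507]
[803, 9, 1, 4, 507]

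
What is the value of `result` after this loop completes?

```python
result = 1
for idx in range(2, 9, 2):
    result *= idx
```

Product of even numbers 2 to 8
`result` takes the values: 1 → 2 → 8 → 48 → 384

Answer: 384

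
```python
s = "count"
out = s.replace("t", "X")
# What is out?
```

Trace:
`s = "count"` → s = 'count'
`out = s.replace("t", "X")` → out = 'counX'
So out = 'counX'

Answer: 'counX'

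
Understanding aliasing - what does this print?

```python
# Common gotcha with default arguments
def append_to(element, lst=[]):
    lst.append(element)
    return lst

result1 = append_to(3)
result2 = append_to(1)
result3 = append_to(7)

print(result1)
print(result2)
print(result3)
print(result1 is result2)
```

Key concept: mutable default argument gotcha.
Step by step:
`result1 = append_to(3)` → result1 = [3]
`result2 = append_to(1)` → result1 = [3, 1] (same object as result2); result2 = [3, 1] (same object as result1)
`result3 = append_to(7)` → result1 = [3, 1, 7] (same object as result2, result3); result2 = [3, 1, 7] (same object as result1, result3); result3 = [3, 1, 7] (same object as result1, result2)
`print(result1)` → prints [3, 1, 7]
`print(result2)` → prints [3, 1, 7]
`print(result3)` → prints [3, 1, 7]
`print(result1 is result2)` → prints True

Answer:
[3, 1, 7]
[3, 1, 7]
[3, 1, 7]
True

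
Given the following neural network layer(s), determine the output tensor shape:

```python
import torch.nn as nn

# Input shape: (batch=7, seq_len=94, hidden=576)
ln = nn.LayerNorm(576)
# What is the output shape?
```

Input: (7, 94, 576) -> Output: (7, 94, 576)

Answer: (7, 94, 576)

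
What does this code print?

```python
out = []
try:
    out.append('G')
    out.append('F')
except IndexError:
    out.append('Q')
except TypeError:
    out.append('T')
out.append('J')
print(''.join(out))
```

Execution trace: 'G' (try body) → 'F' (try body, no exception) → 'J' (after the try/except). Output: GFJ

Answer: GFJ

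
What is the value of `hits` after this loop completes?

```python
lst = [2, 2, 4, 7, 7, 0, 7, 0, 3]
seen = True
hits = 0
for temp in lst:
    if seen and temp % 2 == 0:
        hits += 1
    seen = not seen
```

Count even values at even positions
`hits` takes the values: 0 → 1 → 2

Answer: 2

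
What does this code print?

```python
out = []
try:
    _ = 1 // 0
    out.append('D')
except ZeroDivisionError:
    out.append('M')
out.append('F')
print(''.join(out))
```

Execution trace: 'M' (except ZeroDivisionError) → 'F' (after the try/except). Output: MF

Answer: MF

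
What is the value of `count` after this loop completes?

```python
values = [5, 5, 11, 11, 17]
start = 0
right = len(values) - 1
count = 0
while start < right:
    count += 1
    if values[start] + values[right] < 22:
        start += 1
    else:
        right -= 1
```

Steps to find pair summing to 22
`count` takes the values: 0 → 1 → 2 → 3 → 4

Answer: 4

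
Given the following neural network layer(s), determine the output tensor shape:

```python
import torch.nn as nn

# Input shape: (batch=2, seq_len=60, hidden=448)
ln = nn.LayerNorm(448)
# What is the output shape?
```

Input: (2, 60, 448) -> Output: (2, 60, 448)

Answer: (2, 60, 448)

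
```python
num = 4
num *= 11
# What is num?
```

Trace:
`num = 4` → num = 4
`num *= 11` → num = 44
So num = 44

Answer: 44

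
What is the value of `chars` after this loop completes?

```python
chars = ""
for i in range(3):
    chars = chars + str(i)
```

Concatenate digits 0 to 2
`chars` takes the values: "" → "0" → "01" → "012"

Answer: "012"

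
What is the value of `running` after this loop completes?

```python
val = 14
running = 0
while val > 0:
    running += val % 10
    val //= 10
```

Sum digits of 14
`running` takes the values: 0 → 4 → 5

Answer: 5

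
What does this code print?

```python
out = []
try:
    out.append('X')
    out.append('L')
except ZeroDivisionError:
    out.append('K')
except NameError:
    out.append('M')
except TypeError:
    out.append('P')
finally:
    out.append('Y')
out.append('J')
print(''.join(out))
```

Execution trace: 'X' (try body) → 'L' (try body, no exception) → 'Y' (finally) → 'J' (after the try/except). Output: XLYJ

Answer: XLYJ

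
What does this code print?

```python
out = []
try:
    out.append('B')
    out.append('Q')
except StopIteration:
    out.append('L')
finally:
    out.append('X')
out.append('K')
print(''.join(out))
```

Execution trace: 'B' (try body) → 'Q' (try body, no exception) → 'X' (finally) → 'K' (after the try/except). Output: BQXK

Answer: BQXK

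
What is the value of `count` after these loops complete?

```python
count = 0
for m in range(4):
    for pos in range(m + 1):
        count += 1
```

Triangle: 1 + 2 + ... + 4
`count` takes the values: 0 → 1 → 2 → 3 → 4 → 5 → 6 → 7 → 8 → 9 → 10

Answer: 10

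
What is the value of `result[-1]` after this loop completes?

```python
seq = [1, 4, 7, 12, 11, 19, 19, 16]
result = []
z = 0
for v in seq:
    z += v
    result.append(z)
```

Cumulative sum ends at 89
`result` takes the values: [] → [1] → [1, 5] → [1, 5, 12] → [1, 5, 12, 24] → [1, 5, 12, 24, 35] → [1, 5, 12, 24, 35, 54] → [1, 5, 12, 24, 35, 54, 73] → [1, 5, 12, 24, 35, 54, 73, 89]
So `result[-1]` = 89

Answer: 89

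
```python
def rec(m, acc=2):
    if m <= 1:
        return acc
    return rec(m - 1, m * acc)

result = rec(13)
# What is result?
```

Accumulator trace (n, acc): (13, 2) -> (12, 26) -> (11, 312) -> (10, 3432) -> (9, 34320) -> (8, 308880) -> (7, 2471040) -> (6, 17297280) -> (5, 103783680) -> (4, 518918400) -> (3, 2075673600) -> (2, 6227020800) -> (1, 12454041600) -> return 12454041600

Answer: 12454041600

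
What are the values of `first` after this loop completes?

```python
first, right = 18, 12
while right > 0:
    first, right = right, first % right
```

GCD of 18 and 12
`first` takes the values: 18 → 12 → 6

Answer: 6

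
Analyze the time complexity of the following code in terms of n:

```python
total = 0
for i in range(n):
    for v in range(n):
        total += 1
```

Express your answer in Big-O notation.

Each loop level contributes: n × n. Multiplying the contributions gives O(n^2).

Answer: O(n^2)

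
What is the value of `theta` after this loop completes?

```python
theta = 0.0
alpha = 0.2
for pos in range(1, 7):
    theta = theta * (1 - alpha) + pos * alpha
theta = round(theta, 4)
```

Moving average with lr=0.2
`theta` takes the values: 0.0 → 0.2 → 0.56 → 1.048 → 1.6384 → 2.31072 → 3.048576 → 3.0486

Answer: 3.0486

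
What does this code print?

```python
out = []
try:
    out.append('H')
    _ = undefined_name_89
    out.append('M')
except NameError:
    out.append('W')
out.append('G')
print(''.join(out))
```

Execution trace: 'H' (try body) → 'W' (except NameError) → 'G' (after the try/except). Output: HWG

Answer: HWG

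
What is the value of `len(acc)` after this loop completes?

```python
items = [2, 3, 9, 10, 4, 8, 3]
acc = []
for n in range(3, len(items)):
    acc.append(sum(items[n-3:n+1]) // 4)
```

Number of 4-element averages
`acc` takes the values: [] → [6] → [6, 6] → [6, 6, 7] → [6, 6, 7, 6]
So `len(acc)` = 4

Answer: 4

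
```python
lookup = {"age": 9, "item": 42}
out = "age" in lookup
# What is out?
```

Trace:
`lookup = {"age": 9, "item": 42}` → lookup = {'age': 9, 'item': 42}
`out = "age" in lookup` → out = True
So out = True

Answer: True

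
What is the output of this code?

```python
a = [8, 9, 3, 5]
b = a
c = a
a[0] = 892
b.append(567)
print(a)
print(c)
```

Key concept: multiple aliases.
Step by step:
`a = [8, 9, 3, 5]` → a = [8, 9, 3, 5]
`b = a` → b = [8, 9, 3, 5] (same object as a)
`c = a` → c = [8, 9, 3, 5] (same object as a, b)
`a[0] = 892` → a = [892, 9, 3, 5] (same object as b, c); b = [892, 9, 3, 5] (same object as a, c); c = [892, 9, 3, 5] (same object as a, b)
`b.append(567)` → a = [892, 9, 3, 5, 567] (same object as b, c); b = [892, 9, 3, 5, 567] (same object as a, c); c = [892, 9, 3, 5, 567] (same object as a, b)
`print(a)` → prints [892, 9, 3, 5, 567]
`print(c)` → prints [892, 9, 3, 5, 567]

Answer:
[892, 9, 3, 5, 567]
[892, 9, 3, 5, 567]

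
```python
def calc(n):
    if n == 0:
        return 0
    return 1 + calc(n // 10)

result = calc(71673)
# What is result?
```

Count of digits of 71673: 5

Answer: 5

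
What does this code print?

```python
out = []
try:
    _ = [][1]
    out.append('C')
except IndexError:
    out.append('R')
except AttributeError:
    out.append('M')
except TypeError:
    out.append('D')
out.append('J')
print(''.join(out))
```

Execution trace: 'R' (except IndexError) → 'J' (after the try/except). Output: RJ

Answer: RJ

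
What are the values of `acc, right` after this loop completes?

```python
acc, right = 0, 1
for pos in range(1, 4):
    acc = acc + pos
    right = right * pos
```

Sum and factorial of 1 to 3
`acc, right` takes the values: (0, 1) → (1, 1) → (3, 1) → (3, 2) → (6, 2) → (6, 6)

Answer: 6, 6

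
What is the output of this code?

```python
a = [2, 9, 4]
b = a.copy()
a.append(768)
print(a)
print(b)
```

Key concept: list.copy() creates independent copy.
Step by step:
`a = [2, 9, 4]` → a = [2, 9, 4]
`b = a.copy()` → b = [2, 9, 4]
`a.append(768)` → a = [2, 9, 4, 768]
`print(a)` → prints [2, 9, 4, 768]
`print(b)` → prints [2, 9, 4]

Answer:
[2, 9, 4, 768]
[2, 9, 4]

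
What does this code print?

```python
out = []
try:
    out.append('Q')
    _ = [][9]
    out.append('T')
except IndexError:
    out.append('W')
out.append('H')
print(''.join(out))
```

Execution trace: 'Q' (try body) → 'W' (except IndexError) → 'H' (after the try/except). Output: QWH

Answer: QWH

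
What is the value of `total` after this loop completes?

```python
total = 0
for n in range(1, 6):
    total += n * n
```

Sum of squares 1² to 5² = 55
`total` takes the values: 0 → 1 → 5 → 14 → 30 → 55

Answer: 55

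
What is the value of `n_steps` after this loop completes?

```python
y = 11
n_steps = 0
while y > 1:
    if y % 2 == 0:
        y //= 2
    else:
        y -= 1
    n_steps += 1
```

Steps to reduce 11 to 1
`n_steps` takes the values: 0 → 1 → 2 → 3 → 4 → 5

Answer: 5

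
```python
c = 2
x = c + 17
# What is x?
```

Trace:
`c = 2` → c = 2
`x = c + 17` → x = 19
So x = 19

Answer: 19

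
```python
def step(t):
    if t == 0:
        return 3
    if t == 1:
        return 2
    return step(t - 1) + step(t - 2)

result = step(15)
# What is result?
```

Build up from base cases: step(0)=3, step(1)=2, step(2)=5, step(3)=7, step(4)=12, step(5)=19, step(6)=31, ..., step(15)=2351

Answer: 2351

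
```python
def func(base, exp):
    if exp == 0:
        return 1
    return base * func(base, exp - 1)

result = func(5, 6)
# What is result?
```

func(5, 6) = 5 * 5 * 5 * 5 * 5 * 5 = 15625

Answer: 15625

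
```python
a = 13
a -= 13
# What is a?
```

Trace:
`a = 13` → a = 13
`a -= 13` → a = 0
So a = 0

Answer: 0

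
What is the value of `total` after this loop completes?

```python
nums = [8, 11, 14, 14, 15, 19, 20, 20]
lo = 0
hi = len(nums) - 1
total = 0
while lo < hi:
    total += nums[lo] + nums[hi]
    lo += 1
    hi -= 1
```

Sum of pairs from ends
`total` takes the values: 0 → 28 → 59 → 92 → 121

Answer: 121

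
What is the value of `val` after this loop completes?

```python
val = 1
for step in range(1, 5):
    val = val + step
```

Start at 1, add 1 through 4
`val` takes the values: 1 → 2 → 4 → 7 → 11

Answer: 11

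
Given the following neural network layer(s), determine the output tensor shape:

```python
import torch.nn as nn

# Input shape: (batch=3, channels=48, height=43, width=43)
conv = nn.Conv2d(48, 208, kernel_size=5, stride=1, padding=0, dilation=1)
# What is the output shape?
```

Input: (3, 48, 43, 43) -> Output: (3, 208, 39, 39)

Answer: (3, 208, 39, 39)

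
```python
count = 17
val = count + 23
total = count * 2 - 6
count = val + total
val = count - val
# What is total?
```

Trace:
`count = 17` → count = 17
`val = count + 23` → val = 40
`total = count * 2 - 6` → total = 28
`count = val + total` → count = 68
`val = count - val` → val = 28
So total = 28

Answer: 28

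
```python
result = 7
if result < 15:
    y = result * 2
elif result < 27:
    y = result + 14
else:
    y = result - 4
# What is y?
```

Trace:
`result = 7` → result = 7
`if result < 15: ...` → result < 15 is True → y = 14
So y = 14

Answer: 14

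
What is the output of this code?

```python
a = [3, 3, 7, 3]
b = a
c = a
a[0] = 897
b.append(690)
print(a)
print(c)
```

Key concept: multiple aliases.
Step by step:
`a = [3, 3, 7, 3]` → a = [3, 3, 7, 3]
`b = a` → b = [3, 3, 7, 3] (same object as a)
`c = a` → c = [3, 3, 7, 3] (same object as a, b)
`a[0] = 897` → a = [897, 3, 7, 3] (same object as b, c); b = [897, 3, 7, 3] (same object as a, c); c = [897, 3, 7, 3] (same object as a, b)
`b.append(690)` → a = [897, 3, 7, 3, 690] (same object as b, c); b = [897, 3, 7, 3, 690] (same object as a, c); c = [897, 3, 7, 3, 690] (same object as a, b)
`print(a)` → prints [897, 3, 7, 3, 690]
`print(c)` → prints [897, 3, 7, 3, 690]

Answer:
[897, 3, 7, 3, 690]
[897, 3, 7, 3, 690]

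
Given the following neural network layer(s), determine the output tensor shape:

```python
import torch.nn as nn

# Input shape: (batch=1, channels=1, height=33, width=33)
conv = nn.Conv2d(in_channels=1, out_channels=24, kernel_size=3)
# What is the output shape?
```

Input: (1, 1, 33, 33) -> Output: (1, 24, 31, 31)

Answer: (1, 24, 31, 31)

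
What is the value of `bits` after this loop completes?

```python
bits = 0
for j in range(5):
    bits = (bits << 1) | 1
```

Build 5 consecutive 1-bits: 0b11111
`bits` takes the values: 0 → 1 → 3 → 7 → 15 → 31

Answer: 31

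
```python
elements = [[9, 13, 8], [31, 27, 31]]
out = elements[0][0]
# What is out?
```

Trace:
`elements = [[9, 13, 8], [31, 27, 31]]` → elements = [[9, 13, 8], [31, 27, 31]]
`out = elements[0][0]` → out = 9
So out = 9

Answer: 9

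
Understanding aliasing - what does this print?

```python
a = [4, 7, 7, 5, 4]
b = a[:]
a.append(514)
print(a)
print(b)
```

Key concept: slice [:] creates copy.
Step by step:
`a = [4, 7, 7, 5, 4]` → a = [4, 7, 7, 5, 4]
`b = a[:]` → b = [4, 7, 7, 5, 4]
`a.append(514)` → a = [4, 7, 7, 5, 4, 514]
`print(a)` → prints [4, 7, 7, 5, 4, 514]
`print(b)` → prints [4, 7, 7, 5, 4]

Answer:
[4, 7, 7, 5, 4, 514]
[4, 7, 7, 5, 4]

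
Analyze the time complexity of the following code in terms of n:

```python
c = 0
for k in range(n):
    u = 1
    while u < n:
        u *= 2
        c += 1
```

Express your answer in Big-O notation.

Each loop level contributes: n × log n. Multiplying the contributions gives O(n log n).

Answer: O(n log n)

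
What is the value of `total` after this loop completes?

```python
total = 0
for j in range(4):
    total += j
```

Sum of 0 to 3 = 6
`total` takes the values: 0 → 1 → 3 → 6

Answer: 6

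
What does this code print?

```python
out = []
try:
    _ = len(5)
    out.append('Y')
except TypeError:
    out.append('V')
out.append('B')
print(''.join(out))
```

Execution trace: 'V' (except TypeError) → 'B' (after the try/except). Output: VB

Answer: VB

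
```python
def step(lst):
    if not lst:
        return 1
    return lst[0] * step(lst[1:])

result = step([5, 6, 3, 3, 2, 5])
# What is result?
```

Product over [5, 6, 3, 3, 2, 5] = 5 * 6 * 3 * 3 * 2 * 5 = 2700

Answer: 2700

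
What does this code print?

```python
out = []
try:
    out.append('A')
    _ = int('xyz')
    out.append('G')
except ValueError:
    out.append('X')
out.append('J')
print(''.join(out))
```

Execution trace: 'A' (try body) → 'X' (except ValueError) → 'J' (after the try/except). Output: AXJ

Answer: AXJ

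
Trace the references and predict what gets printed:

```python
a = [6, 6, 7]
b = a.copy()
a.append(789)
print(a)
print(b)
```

Key concept: list.copy() creates independent copy.
Step by step:
`a = [6, 6, 7]` → a = [6, 6, 7]
`b = a.copy()` → b = [6, 6, 7]
`a.append(789)` → a = [6, 6, 7, 789]
`print(a)` → prints [6, 6, 7, 789]
`print(b)` → prints [6, 6, 7]

Answer:
[6, 6, 7, 789]
[6, 6, 7]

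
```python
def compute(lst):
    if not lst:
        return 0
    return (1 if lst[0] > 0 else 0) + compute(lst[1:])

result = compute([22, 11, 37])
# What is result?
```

Count of positive elements in [22, 11, 37] = 3

Answer: 3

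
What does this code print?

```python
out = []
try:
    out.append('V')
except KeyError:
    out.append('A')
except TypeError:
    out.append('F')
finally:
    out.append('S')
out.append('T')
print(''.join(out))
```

Execution trace: 'V' (try body, no exception) → 'S' (finally) → 'T' (after the try/except). Output: VST

Answer: VST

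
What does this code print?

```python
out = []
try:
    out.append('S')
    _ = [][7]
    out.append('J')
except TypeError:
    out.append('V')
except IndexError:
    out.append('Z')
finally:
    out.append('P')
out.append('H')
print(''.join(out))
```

Execution trace: 'S' (try body) → 'Z' (except IndexError) → 'P' (finally) → 'H' (after the try/except). Output: SZPH

Answer: SZPH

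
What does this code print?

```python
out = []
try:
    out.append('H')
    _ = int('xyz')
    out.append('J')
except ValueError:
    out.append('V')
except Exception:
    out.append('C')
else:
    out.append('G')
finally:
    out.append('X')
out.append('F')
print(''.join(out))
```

Execution trace: 'H' (try body) → 'V' (except ValueError) → 'X' (finally) → 'F' (after the try/except). Output: HVXF

Answer: HVXF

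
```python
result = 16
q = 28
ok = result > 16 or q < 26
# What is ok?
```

Trace:
`result = 16` → result = 16
`q = 28` → q = 28
`ok = result > 16 or q < 26` → ok = False
So ok = False

Answer: False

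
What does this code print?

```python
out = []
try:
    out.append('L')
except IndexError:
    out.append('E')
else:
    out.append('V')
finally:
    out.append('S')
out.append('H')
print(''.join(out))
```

Execution trace: 'L' (try body, no exception) → 'V' (else) → 'S' (finally) → 'H' (after the try/except). Output: LVSH

Answer: LVSH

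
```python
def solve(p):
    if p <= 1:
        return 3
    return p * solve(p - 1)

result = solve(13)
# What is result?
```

solve(13) = 13 * 12 * 11 * 10 * 9 * 8 * 7 * 6 * 5 * 4 * 3 * 2 * 3 = 18681062400

Answer: 18681062400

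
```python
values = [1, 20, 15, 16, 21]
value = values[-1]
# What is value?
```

Trace:
`values = [1, 20, 15, 16, 21]` → values = [1, 20, 15, 16, 21]
`value = values[-1]` → value = 21
So value = 21

Answer: 21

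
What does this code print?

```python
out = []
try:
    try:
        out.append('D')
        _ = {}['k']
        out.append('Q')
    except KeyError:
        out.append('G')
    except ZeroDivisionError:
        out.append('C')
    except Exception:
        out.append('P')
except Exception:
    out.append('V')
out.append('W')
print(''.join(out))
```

Execution trace: 'D' (inner try body) → 'G' (inner except KeyError) → 'W' (after the try/except). Output: DGW

Answer: DGW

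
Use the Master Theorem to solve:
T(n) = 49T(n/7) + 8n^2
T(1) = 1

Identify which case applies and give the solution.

a=49, b=7, f(n)=8n^2. log_7(49) = 2. Since c=2 = 2, Case 2 applies: T(n) = Θ(n^log_b(a) · log n) = O(n^2 log n).

Answer: O(n^2 log n) - Case 2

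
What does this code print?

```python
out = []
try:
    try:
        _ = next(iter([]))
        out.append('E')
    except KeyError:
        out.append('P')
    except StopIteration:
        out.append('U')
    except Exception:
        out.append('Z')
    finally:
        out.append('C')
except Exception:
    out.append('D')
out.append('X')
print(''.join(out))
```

Execution trace: 'U' (inner except StopIteration) → 'C' (inner finally) → 'X' (after the try/except). Output: UCX

Answer: UCX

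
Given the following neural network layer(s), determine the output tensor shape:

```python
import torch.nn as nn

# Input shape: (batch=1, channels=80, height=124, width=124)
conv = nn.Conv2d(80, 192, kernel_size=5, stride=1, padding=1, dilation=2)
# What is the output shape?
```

Input: (1, 80, 124, 124) -> Output: (1, 192, 118, 118)

Answer: (1, 192, 118, 118)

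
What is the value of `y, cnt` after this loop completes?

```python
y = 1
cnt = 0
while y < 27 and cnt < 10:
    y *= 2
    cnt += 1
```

Double until >= 27 or 10 iterations
`y, cnt` takes the values: (1, 0) → (2, 0) → (2, 1) → (4, 1) → (4, 2) → (8, 2) → (8, 3) → (16, 3) → (16, 4) → (32, 4) → (32, 5)

Answer: 32, 5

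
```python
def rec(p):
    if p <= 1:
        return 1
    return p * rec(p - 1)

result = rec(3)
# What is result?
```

rec(3) = 3 * 2 * 1 = 6

Answer: 6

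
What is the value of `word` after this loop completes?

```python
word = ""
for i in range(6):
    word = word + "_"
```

Repeat '_' 6 times
`word` takes the values: "" → "_" → "__" → "___" → "____" → "_____" → "______"

Answer: "______"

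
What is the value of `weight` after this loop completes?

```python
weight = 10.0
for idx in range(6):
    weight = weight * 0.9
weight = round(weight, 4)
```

Exponential decay: 10.0 * 0.9^6
`weight` takes the values: 10.0 → 9.0 → 8.1 → 7.29 → 6.561 → 5.9049 → 5.31441 → 5.3144

Answer: 5.3144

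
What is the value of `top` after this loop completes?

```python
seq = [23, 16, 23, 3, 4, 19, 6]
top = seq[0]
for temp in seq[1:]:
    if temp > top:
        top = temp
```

Maximum of [23, 16, 23, 3, 4, 19, 6]
`top` takes the values: 23

Answer: 23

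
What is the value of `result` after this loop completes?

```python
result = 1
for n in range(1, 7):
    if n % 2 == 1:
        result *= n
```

Product of odd numbers 1 to 6
`result` takes the values: 1 → 3 → 15

Answer: 15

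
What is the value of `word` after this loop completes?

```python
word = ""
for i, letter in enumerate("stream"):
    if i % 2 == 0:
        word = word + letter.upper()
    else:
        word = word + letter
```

Uppercase even positions in 'stream'
`word` takes the values: "" → "S" → "St" → "StR" → "StRe" → "StReA" → "StReAm"

Answer: "StReAm"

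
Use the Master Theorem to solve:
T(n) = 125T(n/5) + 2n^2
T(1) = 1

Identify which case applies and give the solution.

a=125, b=5, f(n)=2n^2. log_5(125) = 3. Since c=2 < 3, Case 1 applies: T(n) = Θ(n^log_b(a)) = O(n^3).

Answer: O(n^3) - Case 1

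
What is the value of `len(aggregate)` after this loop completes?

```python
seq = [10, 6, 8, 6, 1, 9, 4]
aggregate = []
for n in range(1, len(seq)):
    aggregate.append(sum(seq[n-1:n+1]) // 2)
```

Number of 2-element averages
`aggregate` takes the values: [] → [8] → [8, 7] → [8, 7, 7] → [8, 7, 7, 3] → [8, 7, 7, 3, 5] → [8, 7, 7, 3, 5, 6]
So `len(aggregate)` = 6

Answer: 6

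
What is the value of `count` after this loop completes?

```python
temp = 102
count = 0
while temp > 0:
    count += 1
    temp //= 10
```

Count digits by repeated division by 10
`count` takes the values: 0 → 1 → 2 → 3

Answer: 3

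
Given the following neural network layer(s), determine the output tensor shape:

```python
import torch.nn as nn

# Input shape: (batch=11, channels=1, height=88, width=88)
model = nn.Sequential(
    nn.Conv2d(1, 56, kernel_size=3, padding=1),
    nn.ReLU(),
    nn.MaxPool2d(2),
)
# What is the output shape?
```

Input: (11, 1, 88, 88) -> after Conv2d: (11, 56, 88, 88) -> after ReLU: (11, 56, 88, 88) -> Output: (11, 56, 44, 44)

Answer: (11, 56, 44, 44)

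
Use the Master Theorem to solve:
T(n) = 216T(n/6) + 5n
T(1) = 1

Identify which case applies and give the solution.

a=216, b=6, f(n)=5n. log_6(216) = 3. Since c=1 < 3, Case 1 applies: T(n) = Θ(n^log_b(a)) = O(n^3).

Answer: O(n^3) - Case 1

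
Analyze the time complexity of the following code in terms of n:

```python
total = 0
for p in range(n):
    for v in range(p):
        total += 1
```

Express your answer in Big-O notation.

Each loop level contributes: n × n. Multiplying the contributions gives O(n^2).

Answer: O(n^2)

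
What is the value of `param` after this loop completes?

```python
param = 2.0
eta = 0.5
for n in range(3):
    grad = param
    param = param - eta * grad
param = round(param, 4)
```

Gradient descent: w = 2.0 * (1 - 0.5)^3
`param` takes the values: 2.0 → 1.0 → 0.5 → 0.25

Answer: 0.25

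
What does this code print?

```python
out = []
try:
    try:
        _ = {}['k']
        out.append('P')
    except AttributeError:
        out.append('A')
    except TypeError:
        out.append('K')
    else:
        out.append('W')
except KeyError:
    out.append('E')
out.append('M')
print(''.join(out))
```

Execution trace: 'E' (outer except KeyError) → 'M' (after the try/except). Output: EM

Answer: EM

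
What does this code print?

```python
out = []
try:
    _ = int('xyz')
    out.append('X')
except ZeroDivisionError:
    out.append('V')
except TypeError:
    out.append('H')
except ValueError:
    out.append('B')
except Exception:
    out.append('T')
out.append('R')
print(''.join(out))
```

Execution trace: 'B' (except ValueError) → 'R' (after the try/except). Output: BR

Answer: BR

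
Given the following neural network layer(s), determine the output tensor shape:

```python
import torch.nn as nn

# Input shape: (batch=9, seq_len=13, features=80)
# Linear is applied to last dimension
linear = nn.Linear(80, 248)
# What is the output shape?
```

Input: (9, 13, 80) -> Output: (9, 13, 248)

Answer: (9, 13, 248)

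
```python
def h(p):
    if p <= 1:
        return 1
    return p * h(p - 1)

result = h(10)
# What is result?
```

h(10) = 10 * 9 * 8 * 7 * 6 * 5 * 4 * 3 * 2 * 1 = 3628800

Answer: 3628800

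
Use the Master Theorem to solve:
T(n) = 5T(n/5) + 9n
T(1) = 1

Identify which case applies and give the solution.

a=5, b=5, f(n)=9n. log_5(5) = 1. Since c=1 = 1, Case 2 applies: T(n) = Θ(n^log_b(a) · log n) = O(n log n).

Answer: O(n log n) - Case 2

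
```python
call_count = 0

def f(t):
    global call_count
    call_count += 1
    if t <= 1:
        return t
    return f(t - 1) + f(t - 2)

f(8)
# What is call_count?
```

Calls(t) = 1 + Calls(t-1) + Calls(t-2); Calls(0)=Calls(1)=1. For t=8 this gives 67.

Answer: 67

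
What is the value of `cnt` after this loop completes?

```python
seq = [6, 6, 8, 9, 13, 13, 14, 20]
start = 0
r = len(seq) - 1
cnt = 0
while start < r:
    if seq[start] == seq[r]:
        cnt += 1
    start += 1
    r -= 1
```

Count matching pairs from ends
`cnt` takes the values: 0

Answer: 0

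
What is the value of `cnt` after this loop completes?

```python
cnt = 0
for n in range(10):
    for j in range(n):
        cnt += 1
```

Triangle number: 0+1+2+...+9
`cnt` takes the values: 0 → 1 → 2 → 3 → 4 → 5 → 6 → 7 → 8 → 9 → 10 → 11 → 12 → 13 → 14 → 15 → 16 → 17 → 18 → 19 → 20 → 21 → 22 → 23 → 24 → 25 → 26 → 27 → 28 → 29 → … → 41 → 42 → 43 → 44 → 45

Answer: 45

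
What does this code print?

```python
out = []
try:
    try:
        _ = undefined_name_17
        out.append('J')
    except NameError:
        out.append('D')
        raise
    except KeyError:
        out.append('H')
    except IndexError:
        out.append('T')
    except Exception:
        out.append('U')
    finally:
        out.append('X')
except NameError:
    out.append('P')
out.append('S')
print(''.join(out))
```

Execution trace: 'D' (inner except NameError) → 'X' (inner finally) → 'P' (outer except NameError) → 'S' (after the try/except). Output: DXPS

Answer: DXPS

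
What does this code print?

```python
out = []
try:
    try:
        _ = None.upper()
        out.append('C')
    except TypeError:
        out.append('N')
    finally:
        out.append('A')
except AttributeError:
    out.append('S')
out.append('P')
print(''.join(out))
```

Execution trace: 'A' (finally) → 'S' (outer except AttributeError) → 'P' (after the try/except). Output: ASP

Answer: ASP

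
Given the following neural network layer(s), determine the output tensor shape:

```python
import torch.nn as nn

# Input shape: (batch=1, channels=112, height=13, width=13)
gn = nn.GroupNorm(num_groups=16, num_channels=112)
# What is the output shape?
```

Input: (1, 112, 13, 13) -> Output: (1, 112, 13, 13)

Answer: (1, 112, 13, 13)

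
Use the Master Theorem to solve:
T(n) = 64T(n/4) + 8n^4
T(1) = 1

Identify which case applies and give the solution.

a=64, b=4, f(n)=8n^4. log_4(64) = 3. Since c=4 > 3 and the regularity condition holds (64(n/4)^4 = (64/4^4)n^4 with 64/4^4 < 1), Case 3 applies: T(n) = Θ(f(n)) = O(n^4).

Answer: O(n^4) - Case 3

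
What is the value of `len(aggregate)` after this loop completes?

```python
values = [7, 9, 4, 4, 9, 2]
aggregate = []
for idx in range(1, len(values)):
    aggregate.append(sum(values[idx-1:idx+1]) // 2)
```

Number of 2-element averages
`aggregate` takes the values: [] → [8] → [8, 6] → [8, 6, 4] → [8, 6, 4, 6] → [8, 6, 4, 6, 5]
So `len(aggregate)` = 5

Answer: 5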